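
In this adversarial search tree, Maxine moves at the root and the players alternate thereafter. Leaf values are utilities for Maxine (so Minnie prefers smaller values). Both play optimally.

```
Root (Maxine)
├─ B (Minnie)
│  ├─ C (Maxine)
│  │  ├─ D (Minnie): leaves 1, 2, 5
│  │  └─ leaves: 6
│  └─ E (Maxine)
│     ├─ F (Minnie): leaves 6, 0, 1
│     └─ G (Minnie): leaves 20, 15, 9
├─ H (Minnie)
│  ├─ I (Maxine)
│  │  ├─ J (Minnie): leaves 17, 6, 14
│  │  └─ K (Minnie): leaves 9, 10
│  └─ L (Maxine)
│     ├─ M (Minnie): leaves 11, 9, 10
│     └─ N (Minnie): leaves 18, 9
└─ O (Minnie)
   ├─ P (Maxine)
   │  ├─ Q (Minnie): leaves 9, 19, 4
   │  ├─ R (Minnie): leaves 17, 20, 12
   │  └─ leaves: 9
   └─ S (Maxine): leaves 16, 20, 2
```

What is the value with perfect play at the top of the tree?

D (Minnie): min(1, 2, 5) = 1
C (Maxine): max(1, 6) = 6
F (Minnie): min(6, 0, 1) = 0
G (Minnie): min(20, 15, 9) = 9
E (Maxine): max(0, 9) = 9
B (Minnie): min(6, 9) = 6
J (Minnie): min(17, 6, 14) = 6
K (Minnie): min(9, 10) = 9
I (Maxine): max(6, 9) = 9
M (Minnie): min(11, 9, 10) = 9
N (Minnie): min(18, 9) = 9
L (Maxine): max(9, 9) = 9
H (Minnie): min(9, 9) = 9
Q (Minnie): min(9, 19, 4) = 4
R (Minnie): min(17, 20, 12) = 12
P (Maxine): max(4, 12, 9) = 12
S (Maxine): max(16, 20, 2) = 20
O (Minnie): min(12, 20) = 12
Root (Maxine): max(6, 9, 12) = 12

12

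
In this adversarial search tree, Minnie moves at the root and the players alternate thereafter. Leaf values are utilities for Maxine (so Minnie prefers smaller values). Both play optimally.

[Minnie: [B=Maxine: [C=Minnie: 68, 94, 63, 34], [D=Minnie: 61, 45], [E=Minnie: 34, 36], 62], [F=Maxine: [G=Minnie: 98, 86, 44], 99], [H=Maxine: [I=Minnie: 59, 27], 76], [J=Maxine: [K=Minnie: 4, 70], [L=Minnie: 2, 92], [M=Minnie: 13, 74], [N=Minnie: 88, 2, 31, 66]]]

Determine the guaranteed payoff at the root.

C (Minnie): min(68, 94, 63, 34) = 34
D (Minnie): min(61, 45) = 45
E (Minnie): min(34, 36) = 34
B (Maxine): max(34, 45, 34, 62) = 62
G (Minnie): min(98, 86, 44) = 44
F (Maxine): max(44, 99) = 99
I (Minnie): min(59, 27) = 27
H (Maxine): max(27, 76) = 76
K (Minnie): min(4, 70) = 4
L (Minnie): min(2, 92) = 2
M (Minnie): min(13, 74) = 13
N (Minnie): min(88, 2, 31, 66) = 2
J (Maxine): max(4, 2, 13, 2) = 13
Root (Minnie): min(62, 99, 76, 13) = 13

13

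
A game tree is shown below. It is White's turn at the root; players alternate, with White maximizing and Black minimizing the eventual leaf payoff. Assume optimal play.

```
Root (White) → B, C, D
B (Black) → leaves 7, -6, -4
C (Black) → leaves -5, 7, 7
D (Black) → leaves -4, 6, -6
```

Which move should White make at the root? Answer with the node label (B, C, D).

C

B (Black): min(7, -6, -4) = -6
C (Black): min(-5, 7, 7) = -5
D (Black): min(-4, 6, -6) = -6
Root (White): max(-6, -5, -6) = -5
White picks the child with the highest value: C (value -5).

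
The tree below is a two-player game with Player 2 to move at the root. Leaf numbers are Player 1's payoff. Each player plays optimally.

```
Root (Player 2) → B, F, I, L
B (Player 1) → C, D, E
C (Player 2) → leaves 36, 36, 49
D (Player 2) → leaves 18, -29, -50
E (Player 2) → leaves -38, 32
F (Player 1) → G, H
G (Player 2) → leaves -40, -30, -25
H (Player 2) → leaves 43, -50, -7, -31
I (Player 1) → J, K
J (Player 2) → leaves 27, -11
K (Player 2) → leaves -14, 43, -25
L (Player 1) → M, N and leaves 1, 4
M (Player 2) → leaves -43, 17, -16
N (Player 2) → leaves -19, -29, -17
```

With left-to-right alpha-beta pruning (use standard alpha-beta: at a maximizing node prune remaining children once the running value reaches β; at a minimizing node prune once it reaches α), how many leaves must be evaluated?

18

C [α=-∞,β=+∞]: v=36
D [α=36,β=+∞]: v=18 after child 1 ≤ α → α-cutoff, skip 2
E [α=36,β=+∞]: v=-38 after child 1 ≤ α → α-cutoff, skip 1
B [α=-∞,β=+∞]: v=36
G [α=-∞,β=36]: v=-40
H [α=-40,β=36]: v=-50 after child 2 ≤ α → α-cutoff, skip 2
F [α=-∞,β=36]: v=-40
J [α=-∞,β=-40]: v=-11
I [α=-∞,β=-40]: v=-11 after child 1 ≥ β → β-cutoff, skip 1
M [α=-∞,β=-40]: v=-43
N [α=-43,β=-40]: v=-29
L [α=-∞,β=-40]: v=-29 after child 2 ≥ β → β-cutoff, skip 2
Root [α=-∞,β=+∞]: v=-40
Leaves evaluated: 18 of 28.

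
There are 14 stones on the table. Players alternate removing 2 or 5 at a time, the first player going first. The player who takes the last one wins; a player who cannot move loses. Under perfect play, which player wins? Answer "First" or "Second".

Compute winning (W) and losing (L) positions by backward induction:
i:   0  1  2  3  4  5  6  7  8  9 10 11 12 13 14
     L  L  W  W  L  W  W  L  L  W  W  L  W  W  L
Position 14 is L, so the second player wins.

Second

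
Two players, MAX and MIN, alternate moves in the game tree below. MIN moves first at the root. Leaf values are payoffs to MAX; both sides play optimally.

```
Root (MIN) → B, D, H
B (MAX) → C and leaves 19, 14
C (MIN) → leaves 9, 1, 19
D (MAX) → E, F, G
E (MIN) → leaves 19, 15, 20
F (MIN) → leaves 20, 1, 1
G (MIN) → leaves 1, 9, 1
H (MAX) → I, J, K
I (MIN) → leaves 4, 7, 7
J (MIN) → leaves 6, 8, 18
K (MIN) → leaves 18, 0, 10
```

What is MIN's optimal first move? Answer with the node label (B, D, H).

H

C (MIN): min(9, 1, 19) = 1
B (MAX): max(1, 19, 14) = 19
E (MIN): min(19, 15, 20) = 15
F (MIN): min(20, 1, 1) = 1
G (MIN): min(1, 9, 1) = 1
D (MAX): max(15, 1, 1) = 15
I (MIN): min(4, 7, 7) = 4
J (MIN): min(6, 8, 18) = 6
K (MIN): min(18, 0, 10) = 0
H (MAX): max(4, 6, 0) = 6
Root (MIN): min(19, 15, 6) = 6
MIN picks the child with the lowest value: H (value 6).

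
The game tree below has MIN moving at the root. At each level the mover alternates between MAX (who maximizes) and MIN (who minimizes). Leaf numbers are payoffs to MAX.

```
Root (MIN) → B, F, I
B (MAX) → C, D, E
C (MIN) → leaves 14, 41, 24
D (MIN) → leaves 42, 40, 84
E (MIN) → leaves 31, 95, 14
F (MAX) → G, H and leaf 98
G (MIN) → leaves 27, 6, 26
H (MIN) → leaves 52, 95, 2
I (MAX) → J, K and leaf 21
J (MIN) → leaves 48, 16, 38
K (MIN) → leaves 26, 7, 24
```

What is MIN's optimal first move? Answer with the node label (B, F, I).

I

C (MIN): min(14, 41, 24) = 14
D (MIN): min(42, 40, 84) = 40
E (MIN): min(31, 95, 14) = 14
B (MAX): max(14, 40, 14) = 40
G (MIN): min(27, 6, 26) = 6
H (MIN): min(52, 95, 2) = 2
F (MAX): max(6, 2, 98) = 98
J (MIN): min(48, 16, 38) = 16
K (MIN): min(26, 7, 24) = 7
I (MAX): max(16, 7, 21) = 21
Root (MIN): min(40, 98, 21) = 21
MIN picks the child with the lowest value: I (value 21).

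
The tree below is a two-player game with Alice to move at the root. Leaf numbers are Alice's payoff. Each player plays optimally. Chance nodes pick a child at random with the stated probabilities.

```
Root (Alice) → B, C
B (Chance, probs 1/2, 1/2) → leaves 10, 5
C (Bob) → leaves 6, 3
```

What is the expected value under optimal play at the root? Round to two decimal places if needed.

B (Chance): 1/2·10 + 1/2·5 = 7.5
C (Bob): min(6, 3) = 3
Root (Alice): max(7.5, 3) = 7.5

7.5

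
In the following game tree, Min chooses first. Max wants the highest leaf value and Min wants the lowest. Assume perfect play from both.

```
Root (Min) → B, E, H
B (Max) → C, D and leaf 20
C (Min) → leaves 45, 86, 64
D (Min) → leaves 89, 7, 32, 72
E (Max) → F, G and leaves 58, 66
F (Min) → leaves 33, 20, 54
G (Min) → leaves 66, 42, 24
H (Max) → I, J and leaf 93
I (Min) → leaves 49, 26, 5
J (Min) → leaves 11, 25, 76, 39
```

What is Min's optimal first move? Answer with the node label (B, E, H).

B

C (Min): min(45, 86, 64) = 45
D (Min): min(89, 7, 32, 72) = 7
B (Max): max(45, 7, 20) = 45
F (Min): min(33, 20, 54) = 20
G (Min): min(66, 42, 24) = 24
E (Max): max(20, 24, 58, 66) = 66
I (Min): min(49, 26, 5) = 5
J (Min): min(11, 25, 76, 39) = 11
H (Max): max(5, 11, 93) = 93
Root (Min): min(45, 66, 93) = 45
Min picks the child with the lowest value: B (value 45).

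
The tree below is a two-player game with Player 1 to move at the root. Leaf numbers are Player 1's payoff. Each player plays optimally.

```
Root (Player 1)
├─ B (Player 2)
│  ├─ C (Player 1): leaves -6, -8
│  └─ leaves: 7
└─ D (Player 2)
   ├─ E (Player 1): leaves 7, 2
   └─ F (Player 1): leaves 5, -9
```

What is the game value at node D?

E: max(7, 2) = 7
F: max(5, -9) = 5
D: min(7, 5) = 5

5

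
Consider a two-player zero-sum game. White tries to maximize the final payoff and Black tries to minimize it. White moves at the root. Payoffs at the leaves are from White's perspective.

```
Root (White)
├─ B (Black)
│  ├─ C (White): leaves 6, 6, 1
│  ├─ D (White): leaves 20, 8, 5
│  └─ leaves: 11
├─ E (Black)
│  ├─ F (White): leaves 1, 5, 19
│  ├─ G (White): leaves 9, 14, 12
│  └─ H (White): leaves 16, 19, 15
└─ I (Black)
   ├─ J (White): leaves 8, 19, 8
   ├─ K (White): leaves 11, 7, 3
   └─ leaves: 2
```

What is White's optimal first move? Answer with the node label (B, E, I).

E

C (White): max(6, 6, 1) = 6
D (White): max(20, 8, 5) = 20
B (Black): min(6, 20, 11) = 6
F (White): max(1, 5, 19) = 19
G (White): max(9, 14, 12) = 14
H (White): max(16, 19, 15) = 19
E (Black): min(19, 14, 19) = 14
J (White): max(8, 19, 8) = 19
K (White): max(11, 7, 3) = 11
I (Black): min(19, 11, 2) = 2
Root (White): max(6, 14, 2) = 14
White picks the child with the highest value: E (value 14).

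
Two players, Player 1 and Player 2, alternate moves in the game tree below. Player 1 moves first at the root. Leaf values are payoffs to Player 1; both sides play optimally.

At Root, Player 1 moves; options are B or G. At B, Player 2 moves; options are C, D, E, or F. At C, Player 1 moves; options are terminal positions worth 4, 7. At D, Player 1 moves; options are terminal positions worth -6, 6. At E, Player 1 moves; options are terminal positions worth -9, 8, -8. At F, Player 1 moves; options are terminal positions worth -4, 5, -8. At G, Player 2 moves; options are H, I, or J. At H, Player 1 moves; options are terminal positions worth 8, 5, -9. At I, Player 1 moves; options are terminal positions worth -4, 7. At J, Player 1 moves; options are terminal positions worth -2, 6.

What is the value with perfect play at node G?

H: max(8, 5, -9) = 8
I: max(-4, 7) = 7
J: max(-2, 6) = 6
G: min(8, 7, 6) = 6

6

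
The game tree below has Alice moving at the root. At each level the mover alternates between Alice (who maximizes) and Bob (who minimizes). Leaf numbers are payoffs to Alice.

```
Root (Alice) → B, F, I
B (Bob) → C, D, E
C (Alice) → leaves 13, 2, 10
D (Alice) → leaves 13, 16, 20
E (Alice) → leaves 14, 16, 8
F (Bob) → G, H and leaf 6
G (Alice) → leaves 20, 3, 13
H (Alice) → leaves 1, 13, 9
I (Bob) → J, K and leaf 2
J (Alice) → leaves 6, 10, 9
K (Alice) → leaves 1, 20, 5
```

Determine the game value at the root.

13

C (Alice): max(13, 2, 10) = 13
D (Alice): max(13, 16, 20) = 20
E (Alice): max(14, 16, 8) = 16
B (Bob): min(13, 20, 16) = 13
G (Alice): max(20, 3, 13) = 20
H (Alice): max(1, 13, 9) = 13
F (Bob): min(20, 13, 6) = 6
J (Alice): max(6, 10, 9) = 10
K (Alice): max(1, 20, 5) = 20
I (Bob): min(10, 20, 2) = 2
Root (Alice): max(13, 6, 2) = 13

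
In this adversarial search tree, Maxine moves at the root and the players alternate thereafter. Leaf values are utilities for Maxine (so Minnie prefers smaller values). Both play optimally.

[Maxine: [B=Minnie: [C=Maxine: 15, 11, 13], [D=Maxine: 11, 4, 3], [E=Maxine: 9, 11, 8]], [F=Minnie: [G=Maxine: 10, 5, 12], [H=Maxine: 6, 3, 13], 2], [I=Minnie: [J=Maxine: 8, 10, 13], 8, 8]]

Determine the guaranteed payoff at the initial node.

11

C (Maxine): max(15, 11, 13) = 15
D (Maxine): max(11, 4, 3) = 11
E (Maxine): max(9, 11, 8) = 11
B (Minnie): min(15, 11, 11) = 11
G (Maxine): max(10, 5, 12) = 12
H (Maxine): max(6, 3, 13) = 13
F (Minnie): min(12, 13, 2) = 2
J (Maxine): max(8, 10, 13) = 13
I (Minnie): min(13, 8, 8) = 8
Root (Maxine): max(11, 2, 8) = 11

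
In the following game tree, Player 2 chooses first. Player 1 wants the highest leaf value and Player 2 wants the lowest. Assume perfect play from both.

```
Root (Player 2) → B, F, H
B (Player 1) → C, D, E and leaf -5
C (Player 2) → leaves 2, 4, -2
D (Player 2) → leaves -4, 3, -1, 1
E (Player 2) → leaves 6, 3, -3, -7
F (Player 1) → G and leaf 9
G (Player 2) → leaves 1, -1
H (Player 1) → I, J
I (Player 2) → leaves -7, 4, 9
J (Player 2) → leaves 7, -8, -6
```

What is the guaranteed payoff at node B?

-2

C: min(2, 4, -2) = -2
D: min(-4, 3, -1, 1) = -4
E: min(6, 3, -3, -7) = -7
B: max(-2, -4, -7, -5) = -2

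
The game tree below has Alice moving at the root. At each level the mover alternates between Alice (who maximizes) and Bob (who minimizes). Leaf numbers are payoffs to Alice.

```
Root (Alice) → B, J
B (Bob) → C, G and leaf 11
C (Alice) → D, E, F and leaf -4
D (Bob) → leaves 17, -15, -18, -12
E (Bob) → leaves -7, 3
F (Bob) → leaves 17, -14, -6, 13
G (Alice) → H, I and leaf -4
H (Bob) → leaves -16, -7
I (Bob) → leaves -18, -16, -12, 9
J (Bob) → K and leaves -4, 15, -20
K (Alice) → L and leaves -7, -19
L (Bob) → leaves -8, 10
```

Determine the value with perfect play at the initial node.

-4

D (Bob): min(17, -15, -18, -12) = -18
E (Bob): min(-7, 3) = -7
F (Bob): min(17, -14, -6, 13) = -14
C (Alice): max(-18, -7, -14, -4) = -4
H (Bob): min(-16, -7) = -16
I (Bob): min(-18, -16, -12, 9) = -18
G (Alice): max(-16, -18, -4) = -4
B (Bob): min(-4, -4, 11) = -4
L (Bob): min(-8, 10) = -8
K (Alice): max(-8, -7, -19) = -7
J (Bob): min(-7, -4, 15, -20) = -20
Root (Alice): max(-4, -20) = -4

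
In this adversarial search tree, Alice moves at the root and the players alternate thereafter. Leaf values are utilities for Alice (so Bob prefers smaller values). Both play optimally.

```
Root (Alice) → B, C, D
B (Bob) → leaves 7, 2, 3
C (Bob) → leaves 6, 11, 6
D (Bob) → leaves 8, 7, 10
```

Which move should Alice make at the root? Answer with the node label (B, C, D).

B (Bob): min(7, 2, 3) = 2
C (Bob): min(6, 11, 6) = 6
D (Bob): min(8, 7, 10) = 7
Root (Alice): max(2, 6, 7) = 7
Alice picks the child with the highest value: D (value 7).

D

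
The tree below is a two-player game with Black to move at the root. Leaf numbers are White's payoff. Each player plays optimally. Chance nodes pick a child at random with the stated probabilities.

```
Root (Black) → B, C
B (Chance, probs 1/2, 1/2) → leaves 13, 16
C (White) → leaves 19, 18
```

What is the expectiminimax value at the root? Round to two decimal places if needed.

B (Chance): 1/2·13 + 1/2·16 = 14.5
C (White): max(19, 18) = 19
Root (Black): min(14.5, 19) = 14.5

14.5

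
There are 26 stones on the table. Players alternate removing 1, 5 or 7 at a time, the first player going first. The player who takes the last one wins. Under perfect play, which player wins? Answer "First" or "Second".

Second

W/L table (W = player to move can force a win):
i:   0  1  2  3  4  5  6  7  8  9 10 11 12 13 14 15 16 17 18 19 20 21 22 23 24 25 26
     L  W  L  W  L  W  L  W  L  W  L  W  L  W  L  W  L  W  L  W  L  W  L  W  L  W  L
Position 26 is L, so the second player wins.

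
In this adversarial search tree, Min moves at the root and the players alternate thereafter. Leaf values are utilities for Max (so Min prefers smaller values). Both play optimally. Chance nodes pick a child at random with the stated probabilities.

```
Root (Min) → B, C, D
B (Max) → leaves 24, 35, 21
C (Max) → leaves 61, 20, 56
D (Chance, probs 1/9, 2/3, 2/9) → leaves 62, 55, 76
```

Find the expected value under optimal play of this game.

B (Max): max(24, 35, 21) = 35
C (Max): max(61, 20, 56) = 61
D (Chance): 1/9·62 + 2/3·55 + 2/9·76 = 60.44
Root (Min): min(35, 61, 60.44) = 35

35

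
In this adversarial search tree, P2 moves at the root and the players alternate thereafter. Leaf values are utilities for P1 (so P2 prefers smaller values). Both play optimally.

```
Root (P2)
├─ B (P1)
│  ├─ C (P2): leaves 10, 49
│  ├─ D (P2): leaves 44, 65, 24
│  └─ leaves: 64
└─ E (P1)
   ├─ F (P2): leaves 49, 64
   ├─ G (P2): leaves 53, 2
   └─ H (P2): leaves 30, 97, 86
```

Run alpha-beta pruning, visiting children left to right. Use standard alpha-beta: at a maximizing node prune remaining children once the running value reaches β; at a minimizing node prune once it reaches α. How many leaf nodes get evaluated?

C [α=-∞,β=+∞]: v=10
D [α=10,β=+∞]: v=24
B [α=-∞,β=+∞]: v=64
F [α=-∞,β=64]: v=49
G [α=49,β=64]: v=2
H [α=49,β=64]: v=30 after child 1 ≤ α → α-cutoff, skip 2
E [α=-∞,β=64]: v=49
Root [α=-∞,β=+∞]: v=49
Leaves evaluated: 11 of 13.

11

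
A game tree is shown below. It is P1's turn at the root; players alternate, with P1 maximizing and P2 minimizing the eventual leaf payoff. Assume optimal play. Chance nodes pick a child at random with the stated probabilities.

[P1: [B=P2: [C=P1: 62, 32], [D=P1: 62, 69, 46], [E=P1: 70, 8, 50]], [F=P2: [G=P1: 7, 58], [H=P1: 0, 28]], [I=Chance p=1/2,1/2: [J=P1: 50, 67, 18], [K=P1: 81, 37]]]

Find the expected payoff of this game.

74

C (P1): max(62, 32) = 62
D (P1): max(62, 69, 46) = 69
E (P1): max(70, 8, 50) = 70
B (P2): min(62, 69, 70) = 62
G (P1): max(7, 58) = 58
H (P1): max(0, 28) = 28
F (P2): min(58, 28) = 28
J (P1): max(50, 67, 18) = 67
K (P1): max(81, 37) = 81
I (Chance): 1/2·67 + 1/2·81 = 74
Root (P1): max(62, 28, 74) = 74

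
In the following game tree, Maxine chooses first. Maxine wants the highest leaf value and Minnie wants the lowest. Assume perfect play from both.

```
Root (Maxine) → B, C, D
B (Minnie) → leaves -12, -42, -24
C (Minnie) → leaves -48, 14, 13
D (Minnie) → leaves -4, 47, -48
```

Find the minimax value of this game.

-42

B (Minnie): min(-12, -42, -24) = -42
C (Minnie): min(-48, 14, 13) = -48
D (Minnie): min(-4, 47, -48) = -48
Root (Maxine): max(-42, -48, -48) = -42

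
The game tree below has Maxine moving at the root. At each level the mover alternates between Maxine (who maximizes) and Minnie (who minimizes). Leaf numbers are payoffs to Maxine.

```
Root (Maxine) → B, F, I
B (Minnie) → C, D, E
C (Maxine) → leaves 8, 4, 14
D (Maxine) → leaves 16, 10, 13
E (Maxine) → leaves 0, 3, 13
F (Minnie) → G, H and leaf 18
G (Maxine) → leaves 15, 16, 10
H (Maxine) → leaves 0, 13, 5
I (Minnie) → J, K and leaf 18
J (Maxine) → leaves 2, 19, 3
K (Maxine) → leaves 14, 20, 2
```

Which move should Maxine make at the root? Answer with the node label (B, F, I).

I

C (Maxine): max(8, 4, 14) = 14
D (Maxine): max(16, 10, 13) = 16
E (Maxine): max(0, 3, 13) = 13
B (Minnie): min(14, 16, 13) = 13
G (Maxine): max(15, 16, 10) = 16
H (Maxine): max(0, 13, 5) = 13
F (Minnie): min(16, 13, 18) = 13
J (Maxine): max(2, 19, 3) = 19
K (Maxine): max(14, 20, 2) = 20
I (Minnie): min(19, 20, 18) = 18
Root (Maxine): max(13, 13, 18) = 18
Maxine picks the child with the highest value: I (value 18).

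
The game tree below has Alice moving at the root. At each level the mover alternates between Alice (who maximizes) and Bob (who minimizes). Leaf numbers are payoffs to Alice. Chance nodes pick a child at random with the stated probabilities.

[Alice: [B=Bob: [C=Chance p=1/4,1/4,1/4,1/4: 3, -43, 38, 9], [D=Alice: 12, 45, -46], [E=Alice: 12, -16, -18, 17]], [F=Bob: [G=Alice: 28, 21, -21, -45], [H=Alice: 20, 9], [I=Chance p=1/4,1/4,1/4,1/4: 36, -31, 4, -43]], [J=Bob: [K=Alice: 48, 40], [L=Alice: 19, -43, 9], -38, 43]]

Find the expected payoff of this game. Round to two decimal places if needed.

C (Chance): 1/4·3 + 1/4·-43 + 1/4·38 + 1/4·9 = 1.75
D (Alice): max(12, 45, -46) = 45
E (Alice): max(12, -16, -18, 17) = 17
B (Bob): min(1.75, 45, 17) = 1.75
G (Alice): max(28, 21, -21, -45) = 28
H (Alice): max(20, 9) = 20
I (Chance): 1/4·36 + 1/4·-31 + 1/4·4 + 1/4·-43 = -8.5
F (Bob): min(28, 20, -8.5) = -8.5
K (Alice): max(48, 40) = 48
L (Alice): max(19, -43, 9) = 19
J (Bob): min(48, 19, -38, 43) = -38
Root (Alice): max(1.75, -8.5, -38) = 1.75

1.75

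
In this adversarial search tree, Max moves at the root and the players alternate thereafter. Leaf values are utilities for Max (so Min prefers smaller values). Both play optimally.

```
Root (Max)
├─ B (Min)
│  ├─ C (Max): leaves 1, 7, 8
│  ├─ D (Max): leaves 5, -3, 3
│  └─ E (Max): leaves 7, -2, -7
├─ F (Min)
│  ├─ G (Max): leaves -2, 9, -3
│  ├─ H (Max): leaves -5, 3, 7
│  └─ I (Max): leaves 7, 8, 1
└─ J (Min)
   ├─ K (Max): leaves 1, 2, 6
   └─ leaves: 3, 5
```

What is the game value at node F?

G: max(-2, 9, -3) = 9
H: max(-5, 3, 7) = 7
I: max(7, 8, 1) = 8
F: min(9, 7, 8) = 7

7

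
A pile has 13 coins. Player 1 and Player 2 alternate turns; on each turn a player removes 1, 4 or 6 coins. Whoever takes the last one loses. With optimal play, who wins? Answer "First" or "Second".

Second

Compute winning (W) and losing (L) positions by backward induction:
i:   0  1  2  3  4  5  6  7  8  9 10 11 12 13
     W  L  W  L  W  W  L  W  L  W  W  L  W  L
Position 13 is L, so the second player wins.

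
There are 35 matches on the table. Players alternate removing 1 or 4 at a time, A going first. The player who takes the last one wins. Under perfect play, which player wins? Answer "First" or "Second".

Compute winning (W) and losing (L) positions by backward induction:
i:   0  1  2  3  4  5  6  7  8  9 10 11 12 13 14 15 16 17 18 19 20 21 22 23 24 25 26 27 28 29 30 31 32 33 34 35
     L  W  L  W  W  L  W  L  W  W  L  W  L  W  W  L  W  L  W  W  L  W  L  W  W  L  W  L  W  W  L  W  L  W  W  L
Position 35 is L, so the second player wins.

Second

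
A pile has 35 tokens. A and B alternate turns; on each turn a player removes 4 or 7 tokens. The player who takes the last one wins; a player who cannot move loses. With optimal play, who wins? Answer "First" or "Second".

Second

i:   0  1  2  3  4  5  6  7  8  9 10 11 12 13 14 15 16 17 18 19 20 21 22 23 24 25 26 27 28 29 30 31 32 33 34 35
     L  L  L  L  W  W  W  W  W  W  W  L  L  L  L  W  W  W  W  W  W  W  L  L  L  L  W  W  W  W  W  W  W  L  L  L
Position 35 is L, so the second player wins.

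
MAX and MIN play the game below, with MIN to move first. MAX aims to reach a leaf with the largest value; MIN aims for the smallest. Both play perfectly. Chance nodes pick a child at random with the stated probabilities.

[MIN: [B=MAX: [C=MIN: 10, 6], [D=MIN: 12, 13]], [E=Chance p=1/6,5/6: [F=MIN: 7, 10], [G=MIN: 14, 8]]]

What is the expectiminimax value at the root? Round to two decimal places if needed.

7.83

C (MIN): min(10, 6) = 6
D (MIN): min(12, 13) = 12
B (MAX): max(6, 12) = 12
F (MIN): min(7, 10) = 7
G (MIN): min(14, 8) = 8
E (Chance): 1/6·7 + 5/6·8 = 7.83
Root (MIN): min(12, 7.83) = 7.83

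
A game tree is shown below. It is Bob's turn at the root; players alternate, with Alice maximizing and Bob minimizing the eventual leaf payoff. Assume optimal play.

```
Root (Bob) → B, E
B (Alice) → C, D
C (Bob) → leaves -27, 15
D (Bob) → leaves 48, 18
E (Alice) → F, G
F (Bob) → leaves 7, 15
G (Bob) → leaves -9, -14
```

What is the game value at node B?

18

C: min(-27, 15) = -27
D: min(48, 18) = 18
B: max(-27, 18) = 18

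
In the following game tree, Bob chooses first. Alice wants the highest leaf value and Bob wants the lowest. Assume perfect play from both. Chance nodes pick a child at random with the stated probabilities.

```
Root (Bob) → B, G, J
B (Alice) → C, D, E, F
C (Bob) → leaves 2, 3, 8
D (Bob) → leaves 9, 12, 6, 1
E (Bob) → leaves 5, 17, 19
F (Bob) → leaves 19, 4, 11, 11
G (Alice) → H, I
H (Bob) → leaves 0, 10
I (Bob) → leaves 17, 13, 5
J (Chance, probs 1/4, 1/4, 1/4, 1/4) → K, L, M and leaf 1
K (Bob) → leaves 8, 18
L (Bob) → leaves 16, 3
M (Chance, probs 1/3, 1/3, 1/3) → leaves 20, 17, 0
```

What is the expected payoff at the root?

C (Bob): min(2, 3, 8) = 2
D (Bob): min(9, 12, 6, 1) = 1
E (Bob): min(5, 17, 19) = 5
F (Bob): min(19, 4, 11, 11) = 4
B (Alice): max(2, 1, 5, 4) = 5
H (Bob): min(0, 10) = 0
I (Bob): min(17, 13, 5) = 5
G (Alice): max(0, 5) = 5
K (Bob): min(8, 18) = 8
L (Bob): min(16, 3) = 3
M (Chance): 1/3·20 + 1/3·17 + 1/3·0 = 12.33
J (Chance): 1/4·8 + 1/4·3 + 1/4·12.33 + 1/4·1 = 6.08
Root (Bob): min(5, 5, 6.08) = 5

5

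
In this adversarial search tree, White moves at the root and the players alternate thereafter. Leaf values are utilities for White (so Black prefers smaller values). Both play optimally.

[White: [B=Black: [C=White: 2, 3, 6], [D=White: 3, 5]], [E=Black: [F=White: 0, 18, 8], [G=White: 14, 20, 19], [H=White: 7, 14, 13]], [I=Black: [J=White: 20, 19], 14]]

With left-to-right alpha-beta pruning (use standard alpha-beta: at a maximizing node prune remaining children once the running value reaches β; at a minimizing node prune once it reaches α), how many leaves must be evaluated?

C [α=-∞,β=+∞]: v=6
D [α=-∞,β=6]: v=5
B [α=-∞,β=+∞]: v=5
F [α=5,β=+∞]: v=18
G [α=5,β=18]: v=20 after child 2 ≥ β → β-cutoff, skip 1
H [α=5,β=18]: v=14
E [α=5,β=+∞]: v=14
J [α=14,β=+∞]: v=20
I [α=14,β=+∞]: v=14
Root [α=-∞,β=+∞]: v=14
Leaves evaluated: 16 of 17.

16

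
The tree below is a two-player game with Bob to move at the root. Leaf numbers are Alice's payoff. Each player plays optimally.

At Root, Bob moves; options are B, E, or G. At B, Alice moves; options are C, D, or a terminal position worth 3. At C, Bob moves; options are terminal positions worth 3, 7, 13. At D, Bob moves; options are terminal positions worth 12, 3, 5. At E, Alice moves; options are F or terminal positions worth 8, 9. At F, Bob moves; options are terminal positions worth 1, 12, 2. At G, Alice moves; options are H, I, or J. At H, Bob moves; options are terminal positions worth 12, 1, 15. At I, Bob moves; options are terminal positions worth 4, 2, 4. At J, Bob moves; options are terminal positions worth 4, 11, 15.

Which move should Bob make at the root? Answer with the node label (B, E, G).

C (Bob): min(3, 7, 13) = 3
D (Bob): min(12, 3, 5) = 3
B (Alice): max(3, 3, 3) = 3
F (Bob): min(1, 12, 2) = 1
E (Alice): max(1, 8, 9) = 9
H (Bob): min(12, 1, 15) = 1
I (Bob): min(4, 2, 4) = 2
J (Bob): min(4, 11, 15) = 4
G (Alice): max(1, 2, 4) = 4
Root (Bob): min(3, 9, 4) = 3
Bob picks the child with the lowest value: B (value 3).

B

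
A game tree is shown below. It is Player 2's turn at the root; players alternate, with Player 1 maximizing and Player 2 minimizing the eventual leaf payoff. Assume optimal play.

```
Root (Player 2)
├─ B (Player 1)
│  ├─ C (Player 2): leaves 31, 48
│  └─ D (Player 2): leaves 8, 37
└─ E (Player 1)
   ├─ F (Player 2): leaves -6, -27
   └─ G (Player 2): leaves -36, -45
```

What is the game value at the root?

-27

C (Player 2): min(31, 48) = 31
D (Player 2): min(8, 37) = 8
B (Player 1): max(31, 8) = 31
F (Player 2): min(-6, -27) = -27
G (Player 2): min(-36, -45) = -45
E (Player 1): max(-27, -45) = -27
Root (Player 2): min(31, -27) = -27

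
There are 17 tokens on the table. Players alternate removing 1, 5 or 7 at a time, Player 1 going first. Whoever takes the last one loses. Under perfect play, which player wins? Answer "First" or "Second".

i:   0  1  2  3  4  5  6  7  8  9 10 11 12 13 14 15 16 17
     W  L  W  L  W  L  W  L  W  L  W  L  W  L  W  L  W  L
Position 17 is L, so the second player wins.

Second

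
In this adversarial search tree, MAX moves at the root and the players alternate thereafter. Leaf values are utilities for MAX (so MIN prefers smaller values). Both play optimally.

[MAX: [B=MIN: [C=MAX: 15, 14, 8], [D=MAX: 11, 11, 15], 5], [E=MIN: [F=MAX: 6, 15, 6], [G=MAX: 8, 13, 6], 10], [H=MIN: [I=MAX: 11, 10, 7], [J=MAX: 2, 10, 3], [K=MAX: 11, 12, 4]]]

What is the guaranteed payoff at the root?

C (MAX): max(15, 14, 8) = 15
D (MAX): max(11, 11, 15) = 15
B (MIN): min(15, 15, 5) = 5
F (MAX): max(6, 15, 6) = 15
G (MAX): max(8, 13, 6) = 13
E (MIN): min(15, 13, 10) = 10
I (MAX): max(11, 10, 7) = 11
J (MAX): max(2, 10, 3) = 10
K (MAX): max(11, 12, 4) = 12
H (MIN): min(11, 10, 12) = 10
Root (MAX): max(5, 10, 10) = 10

10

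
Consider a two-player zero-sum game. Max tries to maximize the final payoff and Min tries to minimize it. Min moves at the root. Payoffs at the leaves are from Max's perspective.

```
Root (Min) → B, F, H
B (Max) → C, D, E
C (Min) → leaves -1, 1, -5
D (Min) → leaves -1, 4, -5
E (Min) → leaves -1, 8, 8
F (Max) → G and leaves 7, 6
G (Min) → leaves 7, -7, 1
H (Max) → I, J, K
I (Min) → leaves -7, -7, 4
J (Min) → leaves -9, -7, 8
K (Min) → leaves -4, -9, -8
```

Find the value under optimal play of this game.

-7

C (Min): min(-1, 1, -5) = -5
D (Min): min(-1, 4, -5) = -5
E (Min): min(-1, 8, 8) = -1
B (Max): max(-5, -5, -1) = -1
G (Min): min(7, -7, 1) = -7
F (Max): max(-7, 7, 6) = 7
I (Min): min(-7, -7, 4) = -7
J (Min): min(-9, -7, 8) = -9
K (Min): min(-4, -9, -8) = -9
H (Max): max(-7, -9, -9) = -7
Root (Min): min(-1, 7, -7) = -7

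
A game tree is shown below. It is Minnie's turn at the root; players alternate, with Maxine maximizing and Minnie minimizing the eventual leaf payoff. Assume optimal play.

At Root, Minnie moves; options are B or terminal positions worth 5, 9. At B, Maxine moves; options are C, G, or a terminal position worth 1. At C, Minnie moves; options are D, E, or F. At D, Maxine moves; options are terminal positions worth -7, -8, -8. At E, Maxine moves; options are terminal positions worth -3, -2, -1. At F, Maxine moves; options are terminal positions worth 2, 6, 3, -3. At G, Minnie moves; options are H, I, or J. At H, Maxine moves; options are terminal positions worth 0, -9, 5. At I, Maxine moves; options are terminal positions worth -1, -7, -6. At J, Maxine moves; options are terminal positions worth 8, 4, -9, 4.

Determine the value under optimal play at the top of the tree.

1

D (Maxine): max(-7, -8, -8) = -7
E (Maxine): max(-3, -2, -1) = -1
F (Maxine): max(2, 6, 3, -3) = 6
C (Minnie): min(-7, -1, 6) = -7
H (Maxine): max(0, -9, 5) = 5
I (Maxine): max(-1, -7, -6) = -1
J (Maxine): max(8, 4, -9, 4) = 8
G (Minnie): min(5, -1, 8) = -1
B (Maxine): max(-7, -1, 1) = 1
Root (Minnie): min(1, 5, 9) = 1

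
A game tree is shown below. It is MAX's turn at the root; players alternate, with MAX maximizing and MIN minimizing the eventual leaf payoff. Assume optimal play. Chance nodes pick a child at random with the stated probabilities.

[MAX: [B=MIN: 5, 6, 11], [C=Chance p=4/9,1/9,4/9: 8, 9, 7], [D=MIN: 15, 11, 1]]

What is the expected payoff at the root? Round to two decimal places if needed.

B (MIN): min(5, 6, 11) = 5
C (Chance): 4/9·8 + 1/9·9 + 4/9·7 = 7.67
D (MIN): min(15, 11, 1) = 1
Root (MAX): max(5, 7.67, 1) = 7.67

7.67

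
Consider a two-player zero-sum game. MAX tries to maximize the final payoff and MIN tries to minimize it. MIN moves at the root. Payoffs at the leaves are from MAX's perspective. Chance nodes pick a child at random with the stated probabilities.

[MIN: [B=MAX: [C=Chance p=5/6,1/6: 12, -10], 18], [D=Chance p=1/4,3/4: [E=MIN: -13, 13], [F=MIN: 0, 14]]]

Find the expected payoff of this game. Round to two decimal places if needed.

C (Chance): 5/6·12 + 1/6·-10 = 8.33
B (MAX): max(8.33, 18) = 18
E (MIN): min(-13, 13) = -13
F (MIN): min(0, 14) = 0
D (Chance): 1/4·-13 + 3/4·0 = -3.25
Root (MIN): min(18, -3.25) = -3.25

-3.25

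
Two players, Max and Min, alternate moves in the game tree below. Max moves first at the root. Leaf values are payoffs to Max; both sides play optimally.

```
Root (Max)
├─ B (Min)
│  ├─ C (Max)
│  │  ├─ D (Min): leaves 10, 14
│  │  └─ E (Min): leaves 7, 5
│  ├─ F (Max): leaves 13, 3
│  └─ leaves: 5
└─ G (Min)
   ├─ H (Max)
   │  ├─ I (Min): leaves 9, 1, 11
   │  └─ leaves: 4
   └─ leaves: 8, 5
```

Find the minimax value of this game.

5

D (Min): min(10, 14) = 10
E (Min): min(7, 5) = 5
C (Max): max(10, 5) = 10
F (Max): max(13, 3) = 13
B (Min): min(10, 13, 5) = 5
I (Min): min(9, 1, 11) = 1
H (Max): max(1, 4) = 4
G (Min): min(4, 8, 5) = 4
Root (Max): max(5, 4) = 5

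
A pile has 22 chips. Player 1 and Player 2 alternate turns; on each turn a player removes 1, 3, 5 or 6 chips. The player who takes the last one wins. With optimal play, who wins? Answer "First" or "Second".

Second

W/L table (W = player to move can force a win):
i:   0  1  2  3  4  5  6  7  8  9 10 11 12 13 14 15 16 17 18 19 20 21 22
     L  W  L  W  L  W  W  W  W  W  W  L  W  L  W  L  W  W  W  W  W  W  L
Position 22 is L, so the second player wins.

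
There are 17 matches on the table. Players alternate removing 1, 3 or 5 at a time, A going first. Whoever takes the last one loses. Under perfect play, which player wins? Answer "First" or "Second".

Positions where the player to move wins (W) vs loses (L):
i:   0  1  2  3  4  5  6  7  8  9 10 11 12 13 14 15 16 17
     W  L  W  L  W  L  W  L  W  L  W  L  W  L  W  L  W  L
Position 17 is L, so the second player wins.

Second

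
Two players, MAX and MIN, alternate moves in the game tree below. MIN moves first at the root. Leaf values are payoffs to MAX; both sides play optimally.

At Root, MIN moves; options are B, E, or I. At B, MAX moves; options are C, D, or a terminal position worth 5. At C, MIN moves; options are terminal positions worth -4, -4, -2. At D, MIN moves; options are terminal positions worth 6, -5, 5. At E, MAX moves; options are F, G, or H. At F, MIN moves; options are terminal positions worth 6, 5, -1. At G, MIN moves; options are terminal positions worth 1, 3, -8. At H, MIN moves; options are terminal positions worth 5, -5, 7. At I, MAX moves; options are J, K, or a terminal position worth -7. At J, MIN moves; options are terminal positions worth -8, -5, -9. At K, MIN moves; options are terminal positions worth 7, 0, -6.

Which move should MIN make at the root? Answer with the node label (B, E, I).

I

C (MIN): min(-4, -4, -2) = -4
D (MIN): min(6, -5, 5) = -5
B (MAX): max(-4, -5, 5) = 5
F (MIN): min(6, 5, -1) = -1
G (MIN): min(1, 3, -8) = -8
H (MIN): min(5, -5, 7) = -5
E (MAX): max(-1, -8, -5) = -1
J (MIN): min(-8, -5, -9) = -9
K (MIN): min(7, 0, -6) = -6
I (MAX): max(-9, -6, -7) = -6
Root (MIN): min(5, -1, -6) = -6
MIN picks the child with the lowest value: I (value -6).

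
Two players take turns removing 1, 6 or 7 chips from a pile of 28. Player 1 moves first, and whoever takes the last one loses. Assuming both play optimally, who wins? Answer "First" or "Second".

First

W/L table (W = player to move can force a win):
i:   0  1  2  3  4  5  6  7  8  9 10 11 12 13 14 15 16 17 18 19 20 21 22 23 24 25 26 27 28
     W  L  W  L  W  L  W  W  W  W  W  W  W  L  W  L  W  L  W  W  W  W  W  W  W  L  W  L  W
Position 28 is W, so the first player wins.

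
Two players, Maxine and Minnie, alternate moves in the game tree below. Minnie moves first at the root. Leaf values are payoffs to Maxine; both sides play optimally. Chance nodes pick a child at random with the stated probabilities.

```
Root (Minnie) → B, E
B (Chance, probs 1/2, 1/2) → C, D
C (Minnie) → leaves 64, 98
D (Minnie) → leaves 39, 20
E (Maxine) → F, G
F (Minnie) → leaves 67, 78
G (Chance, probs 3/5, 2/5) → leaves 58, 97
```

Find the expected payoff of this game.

42

C (Minnie): min(64, 98) = 64
D (Minnie): min(39, 20) = 20
B (Chance): 1/2·64 + 1/2·20 = 42
F (Minnie): min(67, 78) = 67
G (Chance): 3/5·58 + 2/5·97 = 73.6
E (Maxine): max(67, 73.6) = 73.6
Root (Minnie): min(42, 73.6) = 42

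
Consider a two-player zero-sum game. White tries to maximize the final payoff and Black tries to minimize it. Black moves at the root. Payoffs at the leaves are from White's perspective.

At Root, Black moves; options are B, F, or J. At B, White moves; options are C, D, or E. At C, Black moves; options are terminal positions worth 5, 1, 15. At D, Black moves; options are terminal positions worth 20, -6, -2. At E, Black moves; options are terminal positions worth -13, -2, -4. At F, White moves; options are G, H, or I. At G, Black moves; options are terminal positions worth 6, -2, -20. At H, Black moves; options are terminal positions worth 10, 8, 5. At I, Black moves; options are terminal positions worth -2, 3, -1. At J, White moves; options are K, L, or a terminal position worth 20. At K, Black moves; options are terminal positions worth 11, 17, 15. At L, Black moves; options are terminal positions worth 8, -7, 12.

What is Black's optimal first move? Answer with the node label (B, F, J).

C (Black): min(5, 1, 15) = 1
D (Black): min(20, -6, -2) = -6
E (Black): min(-13, -2, -4) = -13
B (White): max(1, -6, -13) = 1
G (Black): min(6, -2, -20) = -20
H (Black): min(10, 8, 5) = 5
I (Black): min(-2, 3, -1) = -2
F (White): max(-20, 5, -2) = 5
K (Black): min(11, 17, 15) = 11
L (Black): min(8, -7, 12) = -7
J (White): max(11, -7, 20) = 20
Root (Black): min(1, 5, 20) = 1
Black picks the child with the lowest value: B (value 1).

B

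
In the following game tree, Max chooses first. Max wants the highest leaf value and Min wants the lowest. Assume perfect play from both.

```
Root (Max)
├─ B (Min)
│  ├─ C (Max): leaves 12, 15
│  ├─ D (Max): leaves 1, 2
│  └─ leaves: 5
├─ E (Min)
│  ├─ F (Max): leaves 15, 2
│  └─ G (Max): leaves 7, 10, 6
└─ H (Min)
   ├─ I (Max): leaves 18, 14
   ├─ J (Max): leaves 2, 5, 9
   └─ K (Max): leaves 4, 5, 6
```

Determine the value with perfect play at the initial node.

C (Max): max(12, 15) = 15
D (Max): max(1, 2) = 2
B (Min): min(15, 2, 5) = 2
F (Max): max(15, 2) = 15
G (Max): max(7, 10, 6) = 10
E (Min): min(15, 10) = 10
I (Max): max(18, 14) = 18
J (Max): max(2, 5, 9) = 9
K (Max): max(4, 5, 6) = 6
H (Min): min(18, 9, 6) = 6
Root (Max): max(2, 10, 6) = 10

10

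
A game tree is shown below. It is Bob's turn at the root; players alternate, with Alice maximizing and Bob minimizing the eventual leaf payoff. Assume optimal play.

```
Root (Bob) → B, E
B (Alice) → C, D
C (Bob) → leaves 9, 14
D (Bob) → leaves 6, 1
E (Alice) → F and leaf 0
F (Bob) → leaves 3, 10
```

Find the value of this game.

C (Bob): min(9, 14) = 9
D (Bob): min(6, 1) = 1
B (Alice): max(9, 1) = 9
F (Bob): min(3, 10) = 3
E (Alice): max(3, 0) = 3
Root (Bob): min(9, 3) = 3

3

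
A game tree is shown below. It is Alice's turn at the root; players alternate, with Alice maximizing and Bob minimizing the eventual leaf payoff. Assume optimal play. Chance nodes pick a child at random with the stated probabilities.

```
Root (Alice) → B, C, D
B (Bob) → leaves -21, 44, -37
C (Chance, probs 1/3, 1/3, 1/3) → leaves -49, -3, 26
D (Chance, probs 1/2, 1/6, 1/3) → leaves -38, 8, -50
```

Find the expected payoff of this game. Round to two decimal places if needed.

-8.67

B (Bob): min(-21, 44, -37) = -37
C (Chance): 1/3·-49 + 1/3·-3 + 1/3·26 = -8.67
D (Chance): 1/2·-38 + 1/6·8 + 1/3·-50 = -34.33
Root (Alice): max(-37, -8.67, -34.33) = -8.67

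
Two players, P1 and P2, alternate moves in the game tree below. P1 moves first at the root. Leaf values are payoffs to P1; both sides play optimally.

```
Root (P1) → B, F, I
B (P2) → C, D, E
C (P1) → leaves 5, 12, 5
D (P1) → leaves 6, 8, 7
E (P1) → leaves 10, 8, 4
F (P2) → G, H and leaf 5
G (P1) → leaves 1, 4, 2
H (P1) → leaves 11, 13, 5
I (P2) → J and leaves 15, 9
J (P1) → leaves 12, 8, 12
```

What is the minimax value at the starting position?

C (P1): max(5, 12, 5) = 12
D (P1): max(6, 8, 7) = 8
E (P1): max(10, 8, 4) = 10
B (P2): min(12, 8, 10) = 8
G (P1): max(1, 4, 2) = 4
H (P1): max(11, 13, 5) = 13
F (P2): min(4, 13, 5) = 4
J (P1): max(12, 8, 12) = 12
I (P2): min(12, 15, 9) = 9
Root (P1): max(8, 4, 9) = 9

9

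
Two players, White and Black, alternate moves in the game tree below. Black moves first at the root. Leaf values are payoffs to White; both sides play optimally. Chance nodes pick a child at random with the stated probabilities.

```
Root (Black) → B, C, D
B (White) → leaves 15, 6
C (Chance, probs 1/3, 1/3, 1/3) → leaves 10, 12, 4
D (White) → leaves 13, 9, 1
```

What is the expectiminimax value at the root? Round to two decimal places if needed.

B (White): max(15, 6) = 15
C (Chance): 1/3·10 + 1/3·12 + 1/3·4 = 8.67
D (White): max(13, 9, 1) = 13
Root (Black): min(15, 8.67, 13) = 8.67

8.67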